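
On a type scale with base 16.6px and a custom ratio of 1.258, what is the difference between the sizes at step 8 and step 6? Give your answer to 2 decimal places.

Step 6: 16.6 × 1.258⁶ = 65.7949px
Step 8: 16.6 × 1.258⁸ = 104.1246px
Difference: 104.1246 − 65.7949 = 38.3297px

38.33px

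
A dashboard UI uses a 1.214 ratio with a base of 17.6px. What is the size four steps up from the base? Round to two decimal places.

17.6 × 1.214⁴ = 17.6 × 2.17207 ≈ 38.23

38.23px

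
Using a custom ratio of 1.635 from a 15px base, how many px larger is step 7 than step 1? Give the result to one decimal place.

444.0px

Step 1: 15.0 × 1.635 = 24.525px
Step 7: 15.0 × 1.635⁷ = 468.506px
Difference: 468.506 − 24.525 = 443.981px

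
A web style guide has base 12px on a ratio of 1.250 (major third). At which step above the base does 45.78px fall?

6

1.250ⁿ = 45.78 / 12 = 3.8150
n = ln(3.8150) / ln(1.250) = 1.3389 / 0.2231 ≈ 6.00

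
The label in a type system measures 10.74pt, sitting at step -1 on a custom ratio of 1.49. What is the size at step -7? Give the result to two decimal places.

0.98pt

10.74 ÷ 1.49⁶ = 10.74 ÷ 10.94253 ≈ 0.981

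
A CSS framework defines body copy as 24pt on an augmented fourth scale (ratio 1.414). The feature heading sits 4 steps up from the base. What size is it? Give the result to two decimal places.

Every step multiplies by the scale ratio.
24.0 × 1.414⁴ = 24.0 × 3.99758 ≈ 95.94

95.94pt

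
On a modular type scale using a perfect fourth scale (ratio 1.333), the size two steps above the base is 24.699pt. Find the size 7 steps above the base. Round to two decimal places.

103.95pt

The gap is 7 − (2) = 5 steps, so the factor is 1.333^5.
24.699 × 1.333⁵ = 24.699 × 4.20873 ≈ 103.951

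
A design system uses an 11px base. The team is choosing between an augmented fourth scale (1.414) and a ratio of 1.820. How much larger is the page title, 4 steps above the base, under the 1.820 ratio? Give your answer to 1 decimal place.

76.7px

Augmented fourth: 11.0 × 1.414⁴ = 43.973px
At 1.820: 11.0 × 1.820⁴ = 120.692px
Difference: 120.692 − 43.973 = 76.719px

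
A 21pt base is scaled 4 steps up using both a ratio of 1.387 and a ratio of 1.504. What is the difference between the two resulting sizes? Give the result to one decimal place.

At 1.387: 21.0 × 1.387⁴ = 77.719pt
At 1.504: 21.0 × 1.504⁴ = 107.451pt
Difference: 107.451 − 77.719 = 29.732pt

29.7pt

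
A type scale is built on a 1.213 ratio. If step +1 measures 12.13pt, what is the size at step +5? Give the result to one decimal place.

Moving from step +1 to step +5 is 4 steps up, so multiply by r⁴.
12.13 × 1.213⁴ = 12.13 × 2.16493 ≈ 26.261

26.3pt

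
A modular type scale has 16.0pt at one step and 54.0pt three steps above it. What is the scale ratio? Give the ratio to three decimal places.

The ratio satisfies 16.0 × r³ = 54.0, so r = (54.0 / 16.0)^(1/3).
r = 3.3750^(1/3) ≈ 1.5000

1.500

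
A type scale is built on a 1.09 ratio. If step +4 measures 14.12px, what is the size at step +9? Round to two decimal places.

14.12 × 1.09⁵ = 14.12 × 1.53862 ≈ 21.725

21.73px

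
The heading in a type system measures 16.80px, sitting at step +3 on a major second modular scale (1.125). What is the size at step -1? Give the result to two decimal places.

10.49px

16.80 ÷ 1.125⁴ = 16.80 ÷ 1.60181 ≈ 10.488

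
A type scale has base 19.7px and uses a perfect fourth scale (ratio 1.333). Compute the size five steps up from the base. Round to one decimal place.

82.9px

19.7 × 1.333⁵ = 19.7 × 4.20873 ≈ 82.91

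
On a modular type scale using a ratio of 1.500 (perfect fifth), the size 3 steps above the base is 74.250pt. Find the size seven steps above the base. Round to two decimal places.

The gap is 7 − (3) = 4 steps, so the factor is 1.500^4.
74.250 × 1.500⁴ = 74.250 × 5.06250 ≈ 375.891

375.89pt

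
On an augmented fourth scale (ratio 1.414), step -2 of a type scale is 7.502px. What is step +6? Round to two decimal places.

The gap is 6 − (-2) = 8 steps, so the factor is 1.414^8.
7.502 × 1.414⁸ = 7.502 × 15.98068 ≈ 119.887

119.89px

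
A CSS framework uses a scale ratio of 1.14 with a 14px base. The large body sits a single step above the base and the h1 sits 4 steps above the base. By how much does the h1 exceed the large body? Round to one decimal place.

Step 1: 14.0 × 1.14 = 15.960px
Step 4: 14.0 × 1.14⁴ = 23.645px
Difference: 23.645 − 15.960 = 7.685px

7.7px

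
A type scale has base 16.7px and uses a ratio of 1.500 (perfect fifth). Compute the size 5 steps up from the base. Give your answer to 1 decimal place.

Each step on a modular scale multiplies by the ratio, so the size n steps from the base is base × ratioⁿ.
16.7 × 1.500⁵ = 16.7 × 7.59375 ≈ 126.82

126.8px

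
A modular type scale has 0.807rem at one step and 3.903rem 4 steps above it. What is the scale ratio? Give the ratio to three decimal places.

The ratio satisfies 0.807 × r⁴ = 3.903, so r = (3.903 / 0.807)^(1/4).
r = 4.8364^(1/4) ≈ 1.4830

1.483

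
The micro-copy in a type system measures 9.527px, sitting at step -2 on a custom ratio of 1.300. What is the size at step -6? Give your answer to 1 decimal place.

9.527 ÷ 1.300⁴ = 9.527 ÷ 2.85610 ≈ 3.336

3.3px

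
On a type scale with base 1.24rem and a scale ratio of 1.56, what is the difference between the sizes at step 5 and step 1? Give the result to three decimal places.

9.522rem

Step 1: 1.24 × 1.56 = 1.93440rem
Step 5: 1.24 × 1.56⁵ = 11.45631rem
Difference: 11.45631 − 1.93440 = 9.52191rem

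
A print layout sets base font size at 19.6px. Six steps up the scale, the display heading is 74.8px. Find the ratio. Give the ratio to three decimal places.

The ratio satisfies 19.6 × r⁶ = 74.8, so r = (74.8 / 19.6)^(1/6).
r = 3.8163^(1/6) ≈ 1.2501

1.250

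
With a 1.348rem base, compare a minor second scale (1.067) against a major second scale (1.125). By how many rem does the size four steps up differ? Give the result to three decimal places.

Minor second: 1.348 × 1.067⁴ = 1.74722rem
Major second: 1.348 × 1.125⁴ = 2.15924rem
Difference: 2.15924 − 1.74722 = 0.41202rem

0.412rem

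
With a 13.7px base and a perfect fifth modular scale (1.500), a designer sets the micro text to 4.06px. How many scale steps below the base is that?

1.500ⁿ = 13.7 / 4.06 = 3.3744
n = ln(3.3744) / ln(1.500) = 1.2162 / 0.4055 ≈ 3.00

3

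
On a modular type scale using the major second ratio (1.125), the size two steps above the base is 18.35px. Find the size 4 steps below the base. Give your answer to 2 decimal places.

18.35 ÷ 1.125⁶ = 18.35 ÷ 2.02729 ≈ 9.052

9.05px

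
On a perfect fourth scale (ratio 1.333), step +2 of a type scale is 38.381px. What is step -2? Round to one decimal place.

12.2px

38.381 ÷ 1.333⁴ = 38.381 ÷ 3.15733 ≈ 12.156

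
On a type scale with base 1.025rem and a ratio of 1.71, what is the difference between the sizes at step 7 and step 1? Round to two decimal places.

42.07rem

Step 1: 1.025 × 1.71 = 1.7527rem
Step 7: 1.025 × 1.71⁷ = 43.8224rem
Difference: 43.8224 − 1.7527 = 42.0697rem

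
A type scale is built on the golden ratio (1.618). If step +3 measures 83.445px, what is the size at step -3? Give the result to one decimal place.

The gap is -3 − (3) = -6 steps, so the factor is 1.618^-6.
83.445 ÷ 1.618⁶ = 83.445 ÷ 17.94201 ≈ 4.651

4.7px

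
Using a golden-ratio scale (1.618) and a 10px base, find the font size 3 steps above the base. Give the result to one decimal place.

10.0 × 1.618³ = 10.0 × 4.23580 ≈ 42.36

42.4px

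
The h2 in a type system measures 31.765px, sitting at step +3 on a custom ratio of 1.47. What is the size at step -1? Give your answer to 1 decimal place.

6.8px

31.765 ÷ 1.47⁴ = 31.765 ÷ 4.66949 ≈ 6.803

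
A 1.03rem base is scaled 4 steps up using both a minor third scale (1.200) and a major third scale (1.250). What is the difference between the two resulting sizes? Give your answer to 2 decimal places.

0.38rem

Minor third: 1.03 × 1.200⁴ = 2.1358rem
Major third: 1.03 × 1.250⁴ = 2.5146rem
Difference: 2.5146 − 2.1358 = 0.3788rem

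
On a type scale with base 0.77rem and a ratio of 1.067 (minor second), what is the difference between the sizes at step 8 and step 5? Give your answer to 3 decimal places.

0.229rem

Step 5: 0.77 × 1.067⁵ = 1.06491rem
Step 8: 0.77 × 1.067⁸ = 1.29362rem
Difference: 1.29362 − 1.06491 = 0.22871rem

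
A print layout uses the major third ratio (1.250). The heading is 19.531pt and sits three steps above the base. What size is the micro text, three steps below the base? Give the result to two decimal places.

5.12pt

Moving from step +3 to step -3 is 6 steps down, so divide by r⁶.
19.531 ÷ 1.250⁶ = 19.531 ÷ 3.81470 ≈ 5.120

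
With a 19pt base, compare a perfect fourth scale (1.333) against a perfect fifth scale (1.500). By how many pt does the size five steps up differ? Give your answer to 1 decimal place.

Perfect fourth: 19.0 × 1.333⁵ = 79.966pt
Perfect fifth: 19.0 × 1.500⁵ = 144.281pt
Difference: 144.281 − 79.966 = 64.315pt

64.3pt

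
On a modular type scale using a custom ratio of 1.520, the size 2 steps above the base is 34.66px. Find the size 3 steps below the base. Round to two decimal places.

4.27px

34.66 ÷ 1.520⁵ = 34.66 ÷ 8.11368 ≈ 4.272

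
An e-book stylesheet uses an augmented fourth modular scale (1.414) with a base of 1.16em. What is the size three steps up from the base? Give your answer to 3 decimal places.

A modular type scale is a geometric sequence: sizeₙ = base × rⁿ.
1.16 × 1.414³ = 1.16 × 2.82715 ≈ 3.279

3.279em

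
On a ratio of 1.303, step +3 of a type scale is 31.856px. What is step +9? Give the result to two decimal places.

31.856 × 1.303⁶ = 31.856 × 4.89403 ≈ 155.904

155.90px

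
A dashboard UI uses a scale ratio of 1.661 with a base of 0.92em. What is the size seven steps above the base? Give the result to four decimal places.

32.0904em

Each step on a modular scale multiplies by the ratio, so the size n steps from the base is base × ratioⁿ.
0.92 × 1.661⁷ = 0.92 × 34.88088 ≈ 32.0904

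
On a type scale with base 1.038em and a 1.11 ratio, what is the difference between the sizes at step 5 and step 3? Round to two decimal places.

0.33em

Step 3: 1.038 × 1.11³ = 1.4196em
Step 5: 1.038 × 1.11⁵ = 1.7491em
Difference: 1.7491 − 1.4196 = 0.3295em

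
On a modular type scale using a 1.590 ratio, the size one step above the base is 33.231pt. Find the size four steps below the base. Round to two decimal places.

3.27pt

The gap is -4 − (1) = -5 steps, so the factor is 1.590^-5.
33.231 ÷ 1.590⁵ = 33.231 ÷ 10.16215 ≈ 3.270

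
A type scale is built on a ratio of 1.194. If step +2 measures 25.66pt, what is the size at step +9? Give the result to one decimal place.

88.8pt

The gap is 9 − (2) = 7 steps, so the factor is 1.194^7.
25.66 × 1.194⁷ = 25.66 × 3.45964 ≈ 88.774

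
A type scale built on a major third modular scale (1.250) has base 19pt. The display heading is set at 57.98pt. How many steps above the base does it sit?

5

1.250ⁿ = 57.98 / 19 = 3.0516
n = ln(3.0516) / ln(1.250) = 1.1157 / 0.2231 ≈ 5.00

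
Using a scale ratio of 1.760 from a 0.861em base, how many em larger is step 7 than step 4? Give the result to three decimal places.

36.778em

Step 4: 0.861 × 1.760⁴ = 8.26140em
Step 7: 0.861 × 1.760⁷ = 45.03932em
Difference: 45.03932 − 8.26140 = 36.77792em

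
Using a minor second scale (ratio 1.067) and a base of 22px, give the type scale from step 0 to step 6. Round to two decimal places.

Step 0: 22px
Step 1: 22.0 × 1.067 = 23.47
Step 2: 22.0 × 1.067² = 25.05
Step 3: 22.0 × 1.067³ = 26.72
Step 4: 22.0 × 1.067⁴ = 28.52
Step 5: 22.0 × 1.067⁵ = 30.43
Step 6: 22.0 × 1.067⁶ = 32.46

22.00px, 23.47px, 25.05px, 26.72px, 28.52px, 30.43px, 32.46px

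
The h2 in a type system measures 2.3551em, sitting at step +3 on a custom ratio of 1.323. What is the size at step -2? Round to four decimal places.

2.3551 ÷ 1.323⁵ = 2.3551 ÷ 4.05321 ≈ 0.5810

0.5810em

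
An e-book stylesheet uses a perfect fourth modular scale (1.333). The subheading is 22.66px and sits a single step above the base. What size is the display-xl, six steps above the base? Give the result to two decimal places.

22.66 × 1.333⁵ = 22.66 × 4.20873 ≈ 95.370

95.37px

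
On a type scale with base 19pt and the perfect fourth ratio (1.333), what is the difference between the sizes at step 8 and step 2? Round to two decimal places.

Step 2: 19.0 × 1.333² = 33.7609pt
Step 8: 19.0 × 1.333⁸ = 189.4065pt
Difference: 189.4065 − 33.7609 = 155.6456pt

155.65pt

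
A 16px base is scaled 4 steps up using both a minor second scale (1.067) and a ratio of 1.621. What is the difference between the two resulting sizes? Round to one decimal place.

89.7px

Minor second: 16.0 × 1.067⁴ = 20.739px
At 1.621: 16.0 × 1.621⁴ = 110.472px
Difference: 110.472 − 20.739 = 89.733px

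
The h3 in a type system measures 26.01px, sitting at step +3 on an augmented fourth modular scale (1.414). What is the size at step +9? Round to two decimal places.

207.89px

Moving from step +3 to step +9 is 6 steps up, so multiply by r⁶.
26.01 × 1.414⁶ = 26.01 × 7.99275 ≈ 207.892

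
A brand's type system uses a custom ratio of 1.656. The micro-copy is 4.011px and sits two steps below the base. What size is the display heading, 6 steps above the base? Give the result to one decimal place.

Moving from step -2 to step +6 is 8 steps up, so multiply by r⁸.
4.011 × 1.656⁸ = 4.011 × 56.55652 ≈ 226.848

226.8px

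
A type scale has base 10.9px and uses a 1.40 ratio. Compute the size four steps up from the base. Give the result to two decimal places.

10.9 × 1.40⁴ = 10.9 × 3.84160 ≈ 41.87

41.87px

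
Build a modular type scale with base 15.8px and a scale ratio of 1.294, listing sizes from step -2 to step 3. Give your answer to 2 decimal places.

9.44px, 12.21px, 15.80px, 20.45px, 26.46px, 34.23px

Step -2: 15.8 ÷ 1.294² = 9.44
Step -1: 15.8 ÷ 1.294 = 12.21
Step 0: 15.8px
Step 1: 15.8 × 1.294 = 20.45
Step 2: 15.8 × 1.294² = 26.46
Step 3: 15.8 × 1.294³ = 34.23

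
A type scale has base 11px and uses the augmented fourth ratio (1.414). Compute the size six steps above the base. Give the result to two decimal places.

11.0 × 1.414⁶ = 11.0 × 7.99275 ≈ 87.92

87.92px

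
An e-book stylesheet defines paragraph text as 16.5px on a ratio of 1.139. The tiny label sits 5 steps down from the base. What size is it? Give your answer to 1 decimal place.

8.6px

Each step on a modular scale multiplies by the ratio, so the size n steps from the base is base × ratioⁿ.
16.5 ÷ 1.139⁵ = 16.5 ÷ 1.91698 ≈ 8.61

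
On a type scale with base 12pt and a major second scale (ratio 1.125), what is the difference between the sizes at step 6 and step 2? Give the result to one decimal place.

Step 2: 12.0 × 1.125² = 15.188pt
Step 6: 12.0 × 1.125⁶ = 24.327pt
Difference: 24.327 − 15.188 = 9.139pt

9.1pt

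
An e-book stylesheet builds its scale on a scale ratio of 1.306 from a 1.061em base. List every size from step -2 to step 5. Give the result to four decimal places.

Step -2: 1.061 ÷ 1.306² = 0.6221
Step -1: 1.061 ÷ 1.306 = 0.8124
Step 0: 1.061em
Step 1: 1.061 × 1.306 = 1.3857
Step 2: 1.061 × 1.306² = 1.8097
Step 3: 1.061 × 1.306³ = 2.3634
Step 4: 1.061 × 1.306⁴ = 3.0867
Step 5: 1.061 × 1.306⁵ = 4.0312

0.6221em, 0.8124em, 1.0610em, 1.3857em, 1.8097em, 2.3634em, 3.0867em, 4.0312em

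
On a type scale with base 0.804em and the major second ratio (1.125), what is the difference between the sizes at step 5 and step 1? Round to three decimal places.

0.544em

Step 1: 0.804 × 1.125 = 0.90450em
Step 5: 0.804 × 1.125⁵ = 1.44883em
Difference: 1.44883 − 0.90450 = 0.54433em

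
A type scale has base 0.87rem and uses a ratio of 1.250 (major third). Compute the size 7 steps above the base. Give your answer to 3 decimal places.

4.148rem

A modular type scale is a geometric sequence: sizeₙ = base × rⁿ.
0.87 × 1.250⁷ = 0.87 × 4.76837 ≈ 4.148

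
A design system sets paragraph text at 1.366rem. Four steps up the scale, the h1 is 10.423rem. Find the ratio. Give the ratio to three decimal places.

1.662

r⁴ = 10.423 / 1.366, so r = (10.423/1.366)^(1/4).
r = 7.6303^(1/4) ≈ 1.6620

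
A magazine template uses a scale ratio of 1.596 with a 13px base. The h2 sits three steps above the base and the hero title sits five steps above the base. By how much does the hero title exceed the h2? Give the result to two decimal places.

Step 3: 13.0 × 1.596³ = 52.8496px
Step 5: 13.0 × 1.596⁵ = 134.6194px
Difference: 134.6194 − 52.8496 = 81.7698px

81.77px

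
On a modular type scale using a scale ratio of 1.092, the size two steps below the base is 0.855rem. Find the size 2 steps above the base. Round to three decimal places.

1.216rem

The gap is 2 − (-2) = 4 steps, so the factor is 1.092^4.
0.855 × 1.092⁴ = 0.855 × 1.42197 ≈ 1.216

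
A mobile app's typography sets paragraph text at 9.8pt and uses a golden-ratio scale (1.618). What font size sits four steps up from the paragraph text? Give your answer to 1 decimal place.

67.2pt

9.8 × 1.618⁴ = 9.8 × 6.85353 ≈ 67.16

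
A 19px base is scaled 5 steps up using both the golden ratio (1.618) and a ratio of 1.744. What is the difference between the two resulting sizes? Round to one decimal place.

Golden ratio: 19.0 × 1.618⁵ = 210.691px
At 1.744: 19.0 × 1.744⁵ = 306.539px
Difference: 306.539 − 210.691 = 95.848px

95.8px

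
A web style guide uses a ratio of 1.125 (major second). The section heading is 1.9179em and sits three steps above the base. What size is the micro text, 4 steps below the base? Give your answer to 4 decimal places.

Moving from step +3 to step -4 is 7 steps down, so divide by r⁷.
1.9179 ÷ 1.125⁷ = 1.9179 ÷ 2.28070 ≈ 0.8409

0.8409em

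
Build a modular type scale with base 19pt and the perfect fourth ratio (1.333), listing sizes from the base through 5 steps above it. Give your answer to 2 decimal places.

19.00pt, 25.33pt, 33.76pt, 45.00pt, 59.99pt, 79.97pt

Step 0: 19pt
Step 1: 19.0 × 1.333 = 25.33
Step 2: 19.0 × 1.333² = 33.76
Step 3: 19.0 × 1.333³ = 45.00
Step 4: 19.0 × 1.333⁴ = 59.99
Step 5: 19.0 × 1.333⁵ = 79.97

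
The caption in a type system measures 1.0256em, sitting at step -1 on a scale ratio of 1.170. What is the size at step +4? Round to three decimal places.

The gap is 4 − (-1) = 5 steps, so the factor is 1.170^5.
1.0256 × 1.170⁵ = 1.0256 × 2.19245 ≈ 2.249

2.249em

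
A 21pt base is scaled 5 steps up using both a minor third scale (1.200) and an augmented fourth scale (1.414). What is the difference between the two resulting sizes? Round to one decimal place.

66.4pt

Minor third: 21.0 × 1.200⁵ = 52.255pt
Augmented fourth: 21.0 × 1.414⁵ = 118.704pt
Difference: 118.704 − 52.255 = 66.449pt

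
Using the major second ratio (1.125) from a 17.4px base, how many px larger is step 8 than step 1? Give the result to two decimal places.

25.07px

Step 1: 17.4 × 1.125 = 19.5750px
Step 8: 17.4 × 1.125⁸ = 44.6447px
Difference: 44.6447 − 19.5750 = 25.0697px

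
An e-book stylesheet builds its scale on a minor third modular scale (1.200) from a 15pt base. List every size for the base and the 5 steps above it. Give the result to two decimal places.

Step 0: 15pt
Step 1: 15.0 × 1.200 = 18.00
Step 2: 15.0 × 1.200² = 21.60
Step 3: 15.0 × 1.200³ = 25.92
Step 4: 15.0 × 1.200⁴ = 31.10
Step 5: 15.0 × 1.200⁵ = 37.32

15.00pt, 18.00pt, 21.60pt, 25.92pt, 31.10pt, 37.32pt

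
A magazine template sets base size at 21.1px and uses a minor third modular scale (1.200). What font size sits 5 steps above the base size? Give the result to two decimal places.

Each step on a modular scale multiplies by the ratio, so the size n steps from the base is base × ratioⁿ.
21.1 × 1.200⁵ = 21.1 × 2.48832 ≈ 52.50

52.50px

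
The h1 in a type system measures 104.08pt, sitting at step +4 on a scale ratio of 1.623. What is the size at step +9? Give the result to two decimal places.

1172.09pt

The gap is 9 − (4) = 5 steps, so the factor is 1.623^5.
104.08 × 1.623⁵ = 104.08 × 11.26141 ≈ 1172.087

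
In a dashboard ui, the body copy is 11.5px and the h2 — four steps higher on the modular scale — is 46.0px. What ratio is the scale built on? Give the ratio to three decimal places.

1.414

r⁴ = 46.0 / 11.5, so r = (46.0/11.5)^(1/4).
r = 4.0000^(1/4) ≈ 1.4142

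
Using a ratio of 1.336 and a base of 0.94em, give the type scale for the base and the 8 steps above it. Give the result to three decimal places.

Step 0: 0.94em
Step 1: 0.94 × 1.336 = 1.256
Step 2: 0.94 × 1.336² = 1.678
Step 3: 0.94 × 1.336³ = 2.242
Step 4: 0.94 × 1.336⁴ = 2.995
Step 5: 0.94 × 1.336⁵ = 4.001
Step 6: 0.94 × 1.336⁶ = 5.345
Step 7: 0.94 × 1.336⁷ = 7.141
Step 8: 0.94 × 1.336⁸ = 9.541

0.940em, 1.256em, 1.678em, 2.242em, 2.995em, 4.001em, 5.345em, 7.141em, 9.541em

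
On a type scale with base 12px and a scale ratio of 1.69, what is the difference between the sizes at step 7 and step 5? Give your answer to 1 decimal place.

Step 5: 12.0 × 1.69⁵ = 165.430px
Step 7: 12.0 × 1.69⁷ = 472.485px
Difference: 472.485 − 165.430 = 307.055px

307.1px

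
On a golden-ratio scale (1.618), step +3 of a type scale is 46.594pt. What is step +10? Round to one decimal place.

1352.6pt

46.594 × 1.618⁷ = 46.594 × 29.03017 ≈ 1352.632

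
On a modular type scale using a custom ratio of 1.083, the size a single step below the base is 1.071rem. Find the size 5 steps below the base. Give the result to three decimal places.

0.779rem

Moving from step -1 to step -5 is 4 steps down, so divide by r⁴.
1.071 ÷ 1.083⁴ = 1.071 ÷ 1.37567 ≈ 0.779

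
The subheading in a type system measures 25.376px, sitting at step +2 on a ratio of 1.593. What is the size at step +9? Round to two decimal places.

660.59px

25.376 × 1.593⁷ = 25.376 × 26.03217 ≈ 660.592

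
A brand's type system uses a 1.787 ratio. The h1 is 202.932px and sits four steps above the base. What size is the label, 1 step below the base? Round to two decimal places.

The gap is -1 − (4) = -5 steps, so the factor is 1.787^-5.
202.932 ÷ 1.787⁵ = 202.932 ÷ 18.22312 ≈ 11.136

11.14px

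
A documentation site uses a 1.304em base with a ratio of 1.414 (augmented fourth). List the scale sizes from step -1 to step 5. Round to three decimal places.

Step -1: 1.304 ÷ 1.414 = 0.922
Step 0: 1.304em
Step 1: 1.304 × 1.414 = 1.844
Step 2: 1.304 × 1.414² = 2.607
Step 3: 1.304 × 1.414³ = 3.687
Step 4: 1.304 × 1.414⁴ = 5.213
Step 5: 1.304 × 1.414⁵ = 7.371

0.922em, 1.304em, 1.844em, 2.607em, 3.687em, 5.213em, 7.371em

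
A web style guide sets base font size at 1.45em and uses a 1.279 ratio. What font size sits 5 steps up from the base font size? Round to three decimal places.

A modular type scale is a geometric sequence: sizeₙ = base × rⁿ.
1.45 × 1.279⁵ = 1.45 × 3.42257 ≈ 4.963

4.963em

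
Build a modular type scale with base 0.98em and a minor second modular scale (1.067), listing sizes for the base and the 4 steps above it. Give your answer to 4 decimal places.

Step 0: 0.98em
Step 1: 0.98 × 1.067 = 1.0457
Step 2: 0.98 × 1.067² = 1.1157
Step 3: 0.98 × 1.067³ = 1.1905
Step 4: 0.98 × 1.067⁴ = 1.2702

0.9800em, 1.0457em, 1.1157em, 1.1905em, 1.2702em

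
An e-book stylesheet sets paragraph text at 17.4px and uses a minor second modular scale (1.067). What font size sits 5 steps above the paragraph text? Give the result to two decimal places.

24.06px

Every step multiplies by the scale ratio.
17.4 × 1.067⁵ = 17.4 × 1.38300 ≈ 24.06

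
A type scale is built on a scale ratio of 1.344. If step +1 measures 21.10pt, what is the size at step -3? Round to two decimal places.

6.47pt

21.10 ÷ 1.344⁴ = 21.10 ÷ 3.26285 ≈ 6.467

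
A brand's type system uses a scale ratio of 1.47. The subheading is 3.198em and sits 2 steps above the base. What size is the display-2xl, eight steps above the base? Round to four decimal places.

3.198 × 1.47⁶ = 3.198 × 10.09030 ≈ 32.2688

32.2688em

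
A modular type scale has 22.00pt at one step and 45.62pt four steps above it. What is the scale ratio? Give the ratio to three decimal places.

1.200

The ratio satisfies 22.00 × r⁴ = 45.62, so r = (45.62 / 22.00)^(1/4).
r = 2.0736^(1/4) ≈ 1.2000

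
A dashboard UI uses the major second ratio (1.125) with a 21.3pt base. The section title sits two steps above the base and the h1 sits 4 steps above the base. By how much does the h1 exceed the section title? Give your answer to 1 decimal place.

7.2pt

Step 2: 21.3 × 1.125² = 26.958pt
Step 4: 21.3 × 1.125⁴ = 34.118pt
Difference: 34.118 − 26.958 = 7.160pt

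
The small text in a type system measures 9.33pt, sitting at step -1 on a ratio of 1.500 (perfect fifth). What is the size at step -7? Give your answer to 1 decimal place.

0.8pt

The gap is -7 − (-1) = -6 steps, so the factor is 1.500^-6.
9.33 ÷ 1.500⁶ = 9.33 ÷ 11.39062 ≈ 0.819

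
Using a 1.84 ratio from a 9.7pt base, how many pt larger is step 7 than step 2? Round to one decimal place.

659.8pt

Step 2: 9.7 × 1.84² = 32.840pt
Step 7: 9.7 × 1.84⁷ = 692.622pt
Difference: 692.622 − 32.840 = 659.782pt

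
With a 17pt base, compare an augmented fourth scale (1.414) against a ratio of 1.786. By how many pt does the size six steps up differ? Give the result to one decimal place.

Augmented fourth: 17.0 × 1.414⁶ = 135.877pt
At 1.786: 17.0 × 1.786⁶ = 551.744pt
Difference: 551.744 − 135.877 = 415.867pt

415.9pt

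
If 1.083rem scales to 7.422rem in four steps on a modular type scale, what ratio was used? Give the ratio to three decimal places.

r⁴ = 7.422 / 1.083, so r = (7.422/1.083)^(1/4).
r = 6.8532^(1/4) ≈ 1.6180

1.618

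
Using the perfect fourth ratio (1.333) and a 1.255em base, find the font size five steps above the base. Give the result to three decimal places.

1.255 × 1.333⁵ = 1.255 × 4.20873 ≈ 5.282

5.282em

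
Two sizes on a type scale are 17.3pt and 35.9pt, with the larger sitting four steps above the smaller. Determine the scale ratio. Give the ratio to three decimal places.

The ratio satisfies 17.3 × r⁴ = 35.9, so r = (35.9 / 17.3)^(1/4).
r = 2.0751^(1/4) ≈ 1.2002

1.200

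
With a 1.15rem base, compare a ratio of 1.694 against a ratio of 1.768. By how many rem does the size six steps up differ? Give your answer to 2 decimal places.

At 1.694: 1.15 × 1.694⁶ = 27.1755rem
At 1.768: 1.15 × 1.768⁶ = 35.1230rem
Difference: 35.1230 − 27.1755 = 7.9475rem

7.95rem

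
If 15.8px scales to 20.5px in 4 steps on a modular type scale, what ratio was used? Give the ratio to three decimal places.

1.067

r⁴ = 20.5 / 15.8, so r = (20.5/15.8)^(1/4).
r = 1.2975^(1/4) ≈ 1.0673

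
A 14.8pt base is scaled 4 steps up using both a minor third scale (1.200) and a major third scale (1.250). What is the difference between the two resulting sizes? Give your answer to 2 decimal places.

Minor third: 14.8 × 1.200⁴ = 30.6893pt
Major third: 14.8 × 1.250⁴ = 36.1328pt
Difference: 36.1328 − 30.6893 = 5.4435pt

5.44pt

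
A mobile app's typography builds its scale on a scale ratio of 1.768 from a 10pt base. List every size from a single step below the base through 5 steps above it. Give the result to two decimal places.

5.66pt, 10.00pt, 17.68pt, 31.26pt, 55.26pt, 97.71pt, 172.75pt

Step -1: 10.0 ÷ 1.768 = 5.66
Step 0: 10pt
Step 1: 10.0 × 1.768 = 17.68
Step 2: 10.0 × 1.768² = 31.26
Step 3: 10.0 × 1.768³ = 55.26
Step 4: 10.0 × 1.768⁴ = 97.71
Step 5: 10.0 × 1.768⁵ = 172.75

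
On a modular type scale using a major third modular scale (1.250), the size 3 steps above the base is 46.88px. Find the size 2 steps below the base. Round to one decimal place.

15.4px

46.88 ÷ 1.250⁵ = 46.88 ÷ 3.05176 ≈ 15.362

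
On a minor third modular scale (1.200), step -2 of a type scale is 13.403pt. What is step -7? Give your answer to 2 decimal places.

The gap is -7 − (-2) = -5 steps, so the factor is 1.200^-5.
13.403 ÷ 1.200⁵ = 13.403 ÷ 2.48832 ≈ 5.386

5.39pt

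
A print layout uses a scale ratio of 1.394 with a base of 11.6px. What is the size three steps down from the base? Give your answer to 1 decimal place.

4.3px

Each step on a modular scale multiplies by the ratio, so the size n steps from the base is base × ratioⁿ.
11.6 ÷ 1.394³ = 11.6 ÷ 2.70887 ≈ 4.28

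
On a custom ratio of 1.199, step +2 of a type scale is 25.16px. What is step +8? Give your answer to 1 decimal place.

74.8px

25.16 × 1.199⁶ = 25.16 × 2.97109 ≈ 74.753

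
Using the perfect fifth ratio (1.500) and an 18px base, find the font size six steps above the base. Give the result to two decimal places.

205.03px

Every step multiplies by the scale ratio.
18.0 × 1.500⁶ = 18.0 × 11.39062 ≈ 205.03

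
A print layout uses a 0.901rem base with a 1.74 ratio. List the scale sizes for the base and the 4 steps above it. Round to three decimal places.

0.901rem, 1.568rem, 2.728rem, 4.746rem, 8.259rem

Step 0: 0.901rem
Step 1: 0.901 × 1.74 = 1.568
Step 2: 0.901 × 1.74² = 2.728
Step 3: 0.901 × 1.74³ = 4.746
Step 4: 0.901 × 1.74⁴ = 8.259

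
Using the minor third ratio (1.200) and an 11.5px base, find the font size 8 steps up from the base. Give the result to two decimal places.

A modular type scale is a geometric sequence: sizeₙ = base × rⁿ.
11.5 × 1.200⁸ = 11.5 × 4.29982 ≈ 49.45

49.45px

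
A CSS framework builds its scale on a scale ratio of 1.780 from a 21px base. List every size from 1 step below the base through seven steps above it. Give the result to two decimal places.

Step -1: 21.0 ÷ 1.780 = 11.80
Step 0: 21px
Step 1: 21.0 × 1.780 = 37.38
Step 2: 21.0 × 1.780² = 66.54
Step 3: 21.0 × 1.780³ = 118.43
Step 4: 21.0 × 1.780⁴ = 210.81
Step 5: 21.0 × 1.780⁵ = 375.25
Step 6: 21.0 × 1.780⁶ = 667.94
Step 7: 21.0 × 1.780⁷ = 1188.94

11.80px, 21.00px, 37.38px, 66.54px, 118.43px, 210.81px, 375.25px, 667.94px, 1188.94px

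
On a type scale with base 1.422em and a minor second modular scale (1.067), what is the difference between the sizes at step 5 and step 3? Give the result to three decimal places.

0.239em

Step 3: 1.422 × 1.067³ = 1.72740em
Step 5: 1.422 × 1.067⁵ = 1.96663em
Difference: 1.96663 − 1.72740 = 0.23923em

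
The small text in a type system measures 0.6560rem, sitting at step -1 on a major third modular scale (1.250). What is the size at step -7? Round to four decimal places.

0.1720rem

0.6560 ÷ 1.250⁶ = 0.6560 ÷ 3.81470 ≈ 0.1720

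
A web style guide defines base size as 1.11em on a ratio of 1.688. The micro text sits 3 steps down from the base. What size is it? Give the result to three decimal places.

0.231em

Each step on a modular scale multiplies by the ratio, so the size n steps from the base is base × ratioⁿ.
1.11 ÷ 1.688³ = 1.11 ÷ 4.80969 ≈ 0.231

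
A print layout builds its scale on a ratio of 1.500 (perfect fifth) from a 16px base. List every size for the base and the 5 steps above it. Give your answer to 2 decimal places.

Step 0: 16px
Step 1: 16.0 × 1.500 = 24.00
Step 2: 16.0 × 1.500² = 36.00
Step 3: 16.0 × 1.500³ = 54.00
Step 4: 16.0 × 1.500⁴ = 81.00
Step 5: 16.0 × 1.500⁵ = 121.50

16.00px, 24.00px, 36.00px, 54.00px, 81.00px, 121.50px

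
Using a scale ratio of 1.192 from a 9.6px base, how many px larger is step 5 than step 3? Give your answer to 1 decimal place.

6.8px

Step 3: 9.6 × 1.192³ = 16.259px
Step 5: 9.6 × 1.192⁵ = 23.102px
Difference: 23.102 − 16.259 = 6.843px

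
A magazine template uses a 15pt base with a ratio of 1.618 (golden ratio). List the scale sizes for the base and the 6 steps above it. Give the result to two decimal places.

Step 0: 15pt
Step 1: 15.0 × 1.618 = 24.27
Step 2: 15.0 × 1.618² = 39.27
Step 3: 15.0 × 1.618³ = 63.54
Step 4: 15.0 × 1.618⁴ = 102.80
Step 5: 15.0 × 1.618⁵ = 166.34
Step 6: 15.0 × 1.618⁶ = 269.13

15.00pt, 24.27pt, 39.27pt, 63.54pt, 102.80pt, 166.34pt, 269.13pt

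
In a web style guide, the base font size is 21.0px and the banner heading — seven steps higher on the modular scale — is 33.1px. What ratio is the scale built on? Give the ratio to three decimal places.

The ratio satisfies 21.0 × r⁷ = 33.1, so r = (33.1 / 21.0)^(1/7).
r = 1.5762^(1/7) ≈ 1.0672

1.067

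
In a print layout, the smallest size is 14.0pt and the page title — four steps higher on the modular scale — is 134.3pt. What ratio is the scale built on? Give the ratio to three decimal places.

1.760

The ratio satisfies 14.0 × r⁴ = 134.3, so r = (134.3 / 14.0)^(1/4).
r = 9.5929^(1/4) ≈ 1.7599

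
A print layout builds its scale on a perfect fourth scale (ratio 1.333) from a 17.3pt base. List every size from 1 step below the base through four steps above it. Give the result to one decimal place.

Step -1: 17.3 ÷ 1.333 = 13.0
Step 0: 17.3pt
Step 1: 17.3 × 1.333 = 23.1
Step 2: 17.3 × 1.333² = 30.7
Step 3: 17.3 × 1.333³ = 41.0
Step 4: 17.3 × 1.333⁴ = 54.6

13.0pt, 17.3pt, 23.1pt, 30.7pt, 41.0pt, 54.6pt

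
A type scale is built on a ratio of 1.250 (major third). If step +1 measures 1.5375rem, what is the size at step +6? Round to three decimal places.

4.692rem

1.5375 × 1.250⁵ = 1.5375 × 3.05176 ≈ 4.692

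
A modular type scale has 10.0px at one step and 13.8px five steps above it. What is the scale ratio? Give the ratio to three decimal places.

r⁵ = 13.8 / 10.0, so r = (13.8/10.0)^(1/5).
r = 1.3800^(1/5) ≈ 1.0665

1.067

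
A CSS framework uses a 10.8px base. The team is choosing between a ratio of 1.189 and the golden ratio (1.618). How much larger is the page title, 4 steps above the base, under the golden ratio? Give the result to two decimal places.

52.43px

At 1.189: 10.8 × 1.189⁴ = 21.5850px
Golden ratio: 10.8 × 1.618⁴ = 74.0181px
Difference: 74.0181 − 21.5850 = 52.4331px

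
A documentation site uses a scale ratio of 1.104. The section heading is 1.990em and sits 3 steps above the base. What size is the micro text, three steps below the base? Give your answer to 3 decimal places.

1.099em

The gap is -3 − (3) = -6 steps, so the factor is 1.104^-6.
1.990 ÷ 1.104⁶ = 1.990 ÷ 1.81057 ≈ 1.099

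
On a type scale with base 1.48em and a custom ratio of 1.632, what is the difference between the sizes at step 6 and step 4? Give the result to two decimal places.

17.46em

Step 4: 1.48 × 1.632⁴ = 10.4989em
Step 6: 1.48 × 1.632⁶ = 27.9629em
Difference: 27.9629 − 10.4989 = 17.4640em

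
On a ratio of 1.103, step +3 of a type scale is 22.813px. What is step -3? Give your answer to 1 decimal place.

12.7px

22.813 ÷ 1.103⁶ = 22.813 ÷ 1.80075 ≈ 12.669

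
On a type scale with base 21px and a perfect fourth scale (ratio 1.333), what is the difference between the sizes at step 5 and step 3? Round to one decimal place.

38.6px

Step 3: 21.0 × 1.333³ = 49.740px
Step 5: 21.0 × 1.333⁵ = 88.383px
Difference: 88.383 − 49.740 = 38.643px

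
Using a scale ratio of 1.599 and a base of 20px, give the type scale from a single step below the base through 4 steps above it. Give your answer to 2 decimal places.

Step -1: 20.0 ÷ 1.599 = 12.51
Step 0: 20px
Step 1: 20.0 × 1.599 = 31.98
Step 2: 20.0 × 1.599² = 51.14
Step 3: 20.0 × 1.599³ = 81.77
Step 4: 20.0 × 1.599⁴ = 130.74

12.51px, 20.00px, 31.98px, 51.14px, 81.77px, 130.74px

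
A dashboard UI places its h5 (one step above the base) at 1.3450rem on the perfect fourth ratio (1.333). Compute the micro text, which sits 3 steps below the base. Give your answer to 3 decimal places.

0.426rem

Moving from step +1 to step -3 is 4 steps down, so divide by r⁴.
1.3450 ÷ 1.333⁴ = 1.3450 ÷ 3.15733 ≈ 0.426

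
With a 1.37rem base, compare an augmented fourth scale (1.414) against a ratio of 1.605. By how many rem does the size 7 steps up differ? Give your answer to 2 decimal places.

Augmented fourth: 1.37 × 1.414⁷ = 15.4834rem
At 1.605: 1.37 × 1.605⁷ = 37.5877rem
Difference: 37.5877 − 15.4834 = 22.1043rem

22.10rem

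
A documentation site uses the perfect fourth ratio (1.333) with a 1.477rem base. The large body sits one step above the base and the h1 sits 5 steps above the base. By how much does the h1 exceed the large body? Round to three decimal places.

4.247rem

Step 1: 1.477 × 1.333 = 1.96884rem
Step 5: 1.477 × 1.333⁵ = 6.21629rem
Difference: 6.21629 − 1.96884 = 4.24745rem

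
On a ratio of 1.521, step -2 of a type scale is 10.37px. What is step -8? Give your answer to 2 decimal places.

0.84px

10.37 ÷ 1.521⁶ = 10.37 ÷ 12.38156 ≈ 0.838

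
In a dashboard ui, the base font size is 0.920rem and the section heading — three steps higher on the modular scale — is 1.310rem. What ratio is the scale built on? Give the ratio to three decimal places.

r³ = 1.310 / 0.920, so r = (1.310/0.920)^(1/3).
r = 1.4239^(1/3) ≈ 1.1250

1.125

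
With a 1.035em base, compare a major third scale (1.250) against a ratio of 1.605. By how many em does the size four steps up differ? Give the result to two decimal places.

4.34em

Major third: 1.035 × 1.250⁴ = 2.5269em
At 1.605: 1.035 × 1.605⁴ = 6.8682em
Difference: 6.8682 − 2.5269 = 4.3413em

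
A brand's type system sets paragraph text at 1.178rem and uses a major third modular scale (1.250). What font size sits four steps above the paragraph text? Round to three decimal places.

1.178 × 1.250⁴ = 1.178 × 2.44141 ≈ 2.876

2.876rem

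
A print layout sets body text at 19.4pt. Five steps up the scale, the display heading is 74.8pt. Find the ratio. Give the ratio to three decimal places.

The ratio satisfies 19.4 × r⁵ = 74.8, so r = (74.8 / 19.4)^(1/5).
r = 3.8557^(1/5) ≈ 1.3098

1.310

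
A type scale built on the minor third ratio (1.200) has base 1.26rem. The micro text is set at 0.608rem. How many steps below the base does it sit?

4

1.200ⁿ = 1.26 / 0.608 = 2.0724
n = ln(2.0724) / ln(1.200) = 0.7287 / 0.1823 ≈ 4.00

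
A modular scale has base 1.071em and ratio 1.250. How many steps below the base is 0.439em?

1.250ⁿ = 1.071 / 0.439 = 2.4396
n = ln(2.4396) / ln(1.250) = 0.8918 / 0.2231 ≈ 4.00

4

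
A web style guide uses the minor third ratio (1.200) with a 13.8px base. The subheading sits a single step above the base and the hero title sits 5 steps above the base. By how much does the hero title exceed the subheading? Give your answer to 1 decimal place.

Step 1: 13.8 × 1.200 = 16.560px
Step 5: 13.8 × 1.200⁵ = 34.339px
Difference: 34.339 − 16.560 = 17.779px

17.8px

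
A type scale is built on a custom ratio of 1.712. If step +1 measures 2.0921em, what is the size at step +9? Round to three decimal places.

154.388em

The gap is 9 − (1) = 8 steps, so the factor is 1.712^8.
2.0921 × 1.712⁸ = 2.0921 × 73.79553 ≈ 154.388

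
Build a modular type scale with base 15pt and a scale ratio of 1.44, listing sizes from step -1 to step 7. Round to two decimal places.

Step -1: 15.0 ÷ 1.44 = 10.42
Step 0: 15pt
Step 1: 15.0 × 1.44 = 21.60
Step 2: 15.0 × 1.44² = 31.10
Step 3: 15.0 × 1.44³ = 44.79
Step 4: 15.0 × 1.44⁴ = 64.50
Step 5: 15.0 × 1.44⁵ = 92.88
Step 6: 15.0 × 1.44⁶ = 133.74
Step 7: 15.0 × 1.44⁷ = 192.59

10.42pt, 15.00pt, 21.60pt, 31.10pt, 44.79pt, 64.50pt, 92.88pt, 133.74pt, 192.59pt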